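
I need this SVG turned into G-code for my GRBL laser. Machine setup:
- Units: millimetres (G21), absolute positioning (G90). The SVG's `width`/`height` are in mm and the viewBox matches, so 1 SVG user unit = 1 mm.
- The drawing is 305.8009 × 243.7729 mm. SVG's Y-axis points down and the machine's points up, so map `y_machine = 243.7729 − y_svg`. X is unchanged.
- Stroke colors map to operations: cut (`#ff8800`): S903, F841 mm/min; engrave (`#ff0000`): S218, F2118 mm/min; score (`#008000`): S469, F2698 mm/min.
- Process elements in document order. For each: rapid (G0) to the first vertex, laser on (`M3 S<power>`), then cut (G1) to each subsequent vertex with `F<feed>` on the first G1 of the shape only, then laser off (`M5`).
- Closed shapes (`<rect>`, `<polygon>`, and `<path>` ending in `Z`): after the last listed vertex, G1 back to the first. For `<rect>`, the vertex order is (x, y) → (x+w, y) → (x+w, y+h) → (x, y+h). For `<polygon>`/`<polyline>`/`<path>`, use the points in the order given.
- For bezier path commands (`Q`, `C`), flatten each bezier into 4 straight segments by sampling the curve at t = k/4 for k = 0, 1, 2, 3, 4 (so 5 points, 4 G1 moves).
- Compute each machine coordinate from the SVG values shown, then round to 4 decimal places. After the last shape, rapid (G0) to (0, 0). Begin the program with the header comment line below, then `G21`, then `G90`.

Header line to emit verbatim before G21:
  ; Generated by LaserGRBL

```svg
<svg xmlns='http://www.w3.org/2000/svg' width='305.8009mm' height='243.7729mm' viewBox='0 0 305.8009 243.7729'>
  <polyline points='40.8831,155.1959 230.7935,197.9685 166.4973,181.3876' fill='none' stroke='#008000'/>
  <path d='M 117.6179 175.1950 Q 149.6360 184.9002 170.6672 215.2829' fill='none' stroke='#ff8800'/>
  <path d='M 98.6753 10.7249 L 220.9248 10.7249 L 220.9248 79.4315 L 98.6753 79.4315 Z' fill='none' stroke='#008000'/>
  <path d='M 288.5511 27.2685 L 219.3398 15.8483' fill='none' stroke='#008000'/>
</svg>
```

; Generated by LaserGRBL
G21
G90
G0 X40.8831 Y88.5770
M3 S469
G1 X230.7935 Y45.8044 F2698
G1 X166.4973 Y62.3853
M5
G0 X117.6179 Y68.5779
M3 S903
G1 X132.9403 Y62.4330 F841
G1 X146.8893 Y53.7033
G1 X159.4649 Y42.3890
G1 X170.6672 Y28.4900
M5
G0 X98.6753 Y233.0480
M3 S469
G1 X220.9248 Y233.0480 F2698
G1 X220.9248 Y164.3414
G1 X98.6753 Y164.3414
G1 X98.6753 Y233.0480
M5
G0 X288.5511 Y216.5044
M3 S469
G1 X219.3398 Y227.9246 F2698
M5
G0 X0.0000 Y0.0000

Since the viewBox matches the mm dimensions, user units are millimetres directly. The only transform is the Y-flip y_m = 243.7729 − y_svg.

Shape 1 is a open polyline drawn with `<polyline>`. Its stroke #008000 means score at S469, F2698. After flipping Y the toolpath is (40.8831,88.5770) → (230.7935,45.8044) → (166.4973,62.3853).

Shape 2 is a quadratic bezier drawn with `<path>`. Its stroke #ff8800 means cut at S903, F841. After flipping Y the toolpath is (117.6179,68.5779) → (132.9403,62.4330) → (146.8893,53.7033) → (159.4649,42.3890) → (170.6672,28.4900).

Shape 3 is a rectangle drawn with `<path>`. Its stroke #008000 means score at S469, F2698. After flipping Y the toolpath is (98.6753,233.0480) → (220.9248,233.0480) → (220.9248,164.3414) → (98.6753,164.3414) → (98.6753,233.0480), returning to the start.

Shape 4 is a line segment drawn with `<path>`. Its stroke #008000 means score at S469, F2698. After flipping Y the toolpath is (288.5511,216.5044) → (219.3398,227.9246).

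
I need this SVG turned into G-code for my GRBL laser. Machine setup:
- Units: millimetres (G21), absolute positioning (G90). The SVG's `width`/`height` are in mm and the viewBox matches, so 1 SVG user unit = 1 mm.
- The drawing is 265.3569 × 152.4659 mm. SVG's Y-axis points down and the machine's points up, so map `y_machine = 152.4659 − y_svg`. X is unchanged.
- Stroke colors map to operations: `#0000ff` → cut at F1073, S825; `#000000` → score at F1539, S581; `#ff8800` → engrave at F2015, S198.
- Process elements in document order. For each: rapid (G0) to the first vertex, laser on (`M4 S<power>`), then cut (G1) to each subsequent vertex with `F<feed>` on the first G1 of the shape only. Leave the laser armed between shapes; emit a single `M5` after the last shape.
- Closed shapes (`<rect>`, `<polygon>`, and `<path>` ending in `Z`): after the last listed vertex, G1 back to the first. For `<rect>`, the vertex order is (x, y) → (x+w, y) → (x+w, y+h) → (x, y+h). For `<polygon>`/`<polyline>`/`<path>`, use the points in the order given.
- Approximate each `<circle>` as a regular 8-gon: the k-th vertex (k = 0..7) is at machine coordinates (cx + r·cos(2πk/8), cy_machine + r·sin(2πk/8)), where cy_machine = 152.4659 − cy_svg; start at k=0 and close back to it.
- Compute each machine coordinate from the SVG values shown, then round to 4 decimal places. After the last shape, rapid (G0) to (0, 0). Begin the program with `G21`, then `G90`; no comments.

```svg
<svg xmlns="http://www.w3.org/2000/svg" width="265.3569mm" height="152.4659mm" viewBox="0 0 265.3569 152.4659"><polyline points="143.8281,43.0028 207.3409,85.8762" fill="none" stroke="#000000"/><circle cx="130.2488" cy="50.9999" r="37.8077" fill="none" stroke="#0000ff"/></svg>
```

1 u = 1 mm; y_m = 152.4659 − y.

[1] `<polyline>` line segment, #000000→score S581 F1539: (143.8281,109.4631) → (207.3409,66.5897)

[2] `<circle>` circle, #0000ff→cut S825 F1073: (168.0565,101.4660) → (156.9829,128.2001) → (130.2488,139.2737) → (103.5147,128.2001) → (92.4411,101.4660) → (103.5147,74.7319) → (130.2488,63.6583) → (156.9829,74.7319) → (168.0565,101.4660) (closed)

G21
G90
G0 X143.8281 Y109.4631
M4 S581
G1 X207.3409 Y66.5897 F1539
G0 X168.0565 Y101.4660
M4 S825
G1 X156.9829 Y128.2001 F1073
G1 X130.2488 Y139.2737
G1 X103.5147 Y128.2001
G1 X92.4411 Y101.4660
G1 X103.5147 Y74.7319
G1 X130.2488 Y63.6583
G1 X156.9829 Y74.7319
G1 X168.0565 Y101.4660
M5
G0 X0.0000 Y0.0000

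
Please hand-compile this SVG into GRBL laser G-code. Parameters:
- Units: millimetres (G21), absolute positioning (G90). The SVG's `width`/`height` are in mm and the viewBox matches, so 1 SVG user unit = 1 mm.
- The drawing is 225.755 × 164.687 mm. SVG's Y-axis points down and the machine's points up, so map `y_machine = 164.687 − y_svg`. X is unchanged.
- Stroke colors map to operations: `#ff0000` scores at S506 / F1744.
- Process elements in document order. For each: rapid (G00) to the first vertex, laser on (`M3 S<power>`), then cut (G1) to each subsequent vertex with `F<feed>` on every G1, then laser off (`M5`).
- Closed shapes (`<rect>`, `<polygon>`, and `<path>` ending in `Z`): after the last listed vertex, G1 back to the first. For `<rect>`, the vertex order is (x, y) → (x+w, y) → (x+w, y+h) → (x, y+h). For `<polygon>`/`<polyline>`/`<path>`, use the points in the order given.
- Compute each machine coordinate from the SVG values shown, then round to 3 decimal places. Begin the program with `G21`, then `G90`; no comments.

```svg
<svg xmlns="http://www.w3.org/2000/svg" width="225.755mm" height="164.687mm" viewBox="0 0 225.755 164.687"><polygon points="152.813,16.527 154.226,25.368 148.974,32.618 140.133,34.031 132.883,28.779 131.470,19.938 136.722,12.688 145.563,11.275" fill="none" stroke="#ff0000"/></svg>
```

viewBox `0 0 225.755 164.687` with mm width/height → 1 unit = 1 mm. Flip: y_m = 164.687 − y_svg.

**Shape 1** — `<polygon>` regular polygon, stroke `#ff0000` → score (S506, F1744). Machine vertices: (152.813,148.160) → (154.226,139.319) → (148.974,132.069) → (140.133,130.656) → (132.883,135.908) → (131.470,144.749) → (136.722,151.999) → (145.563,153.412) → (152.813,148.160). Closed: final G1 returns to the first vertex.

G21
G90
G00 X152.813 Y148.160
M3 S506
G1 X154.226 Y139.319 F1744
G1 X148.974 Y132.069 F1744
G1 X140.133 Y130.656 F1744
G1 X132.883 Y135.908 F1744
G1 X131.470 Y144.749 F1744
G1 X136.722 Y151.999 F1744
G1 X145.563 Y153.412 F1744
G1 X152.813 Y148.160 F1744
M5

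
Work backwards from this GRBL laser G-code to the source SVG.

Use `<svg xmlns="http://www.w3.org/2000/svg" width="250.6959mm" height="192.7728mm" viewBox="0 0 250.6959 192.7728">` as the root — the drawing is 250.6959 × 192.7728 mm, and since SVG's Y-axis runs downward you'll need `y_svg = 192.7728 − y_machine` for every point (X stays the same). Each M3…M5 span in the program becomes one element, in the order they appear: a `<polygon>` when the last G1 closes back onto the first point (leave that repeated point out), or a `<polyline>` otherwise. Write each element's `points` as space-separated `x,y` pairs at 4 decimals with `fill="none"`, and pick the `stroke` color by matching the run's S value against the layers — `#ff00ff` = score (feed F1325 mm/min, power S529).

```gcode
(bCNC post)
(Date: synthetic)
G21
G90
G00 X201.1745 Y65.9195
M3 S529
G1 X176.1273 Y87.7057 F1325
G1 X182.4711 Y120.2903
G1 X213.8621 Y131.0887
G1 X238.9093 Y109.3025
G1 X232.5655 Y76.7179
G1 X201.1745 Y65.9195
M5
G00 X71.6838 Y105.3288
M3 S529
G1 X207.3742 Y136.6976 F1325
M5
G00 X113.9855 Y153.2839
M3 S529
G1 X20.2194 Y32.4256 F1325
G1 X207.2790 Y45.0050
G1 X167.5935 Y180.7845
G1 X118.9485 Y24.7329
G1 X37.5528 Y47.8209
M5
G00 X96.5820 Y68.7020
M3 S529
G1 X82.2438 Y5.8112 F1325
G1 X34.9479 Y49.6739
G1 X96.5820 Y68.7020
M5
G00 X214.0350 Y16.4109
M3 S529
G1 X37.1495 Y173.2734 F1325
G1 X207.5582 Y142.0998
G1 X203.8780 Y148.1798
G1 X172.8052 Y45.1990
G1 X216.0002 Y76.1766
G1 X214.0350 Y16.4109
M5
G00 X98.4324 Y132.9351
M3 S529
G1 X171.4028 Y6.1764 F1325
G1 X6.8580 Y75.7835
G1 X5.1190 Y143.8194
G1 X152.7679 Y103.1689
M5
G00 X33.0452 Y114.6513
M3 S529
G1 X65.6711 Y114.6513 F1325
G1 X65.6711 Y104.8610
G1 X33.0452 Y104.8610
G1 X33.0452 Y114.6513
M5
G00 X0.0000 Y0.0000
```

y_svg = 192.7728 − y_m. Every run uses S529, so all elements get stroke `#ff00ff` (score).

[1] closed run; points: 201.1745,126.8533 176.1273,105.0671 182.4711,72.4825 213.8621,61.6841 238.9093,83.4703 232.5655,116.0549

[2] open run; points: 71.6838,87.4440 207.3742,56.0752

[3] open run; points: 113.9855,39.4889 20.2194,160.3472 207.2790,147.7678 167.5935,11.9883 118.9485,168.0399 37.5528,144.9519

[4] closed run; points: 96.5820,124.0708 82.2438,186.9616 34.9479,143.0989

[5] closed run; points: 214.0350,176.3619 37.1495,19.4994 207.5582,50.6730 203.8780,44.5930 172.8052,147.5738 216.0002,116.5962

[6] open run; points: 98.4324,59.8377 171.4028,186.5964 6.8580,116.9893 5.1190,48.9534 152.7679,89.6039

[7] closed run; points: 33.0452,78.1215 65.6711,78.1215 65.6711,87.9118 33.0452,87.9118

<svg xmlns="http://www.w3.org/2000/svg" width="250.6959mm" height="192.7728mm" viewBox="0 0 250.6959 192.7728">
  <polygon points="201.1745,126.8533 176.1273,105.0671 182.4711,72.4825 213.8621,61.6841 238.9093,83.4703 232.5655,116.0549" fill="none" stroke="#ff00ff"/>
  <polyline points="71.6838,87.4440 207.3742,56.0752" fill="none" stroke="#ff00ff"/>
  <polyline points="113.9855,39.4889 20.2194,160.3472 207.2790,147.7678 167.5935,11.9883 118.9485,168.0399 37.5528,144.9519" fill="none" stroke="#ff00ff"/>
  <polygon points="96.5820,124.0708 82.2438,186.9616 34.9479,143.0989" fill="none" stroke="#ff00ff"/>
  <polygon points="214.0350,176.3619 37.1495,19.4994 207.5582,50.6730 203.8780,44.5930 172.8052,147.5738 216.0002,116.5962" fill="none" stroke="#ff00ff"/>
  <polyline points="98.4324,59.8377 171.4028,186.5964 6.8580,116.9893 5.1190,48.9534 152.7679,89.6039" fill="none" stroke="#ff00ff"/>
  <polygon points="33.0452,78.1215 65.6711,78.1215 65.6711,87.9118 33.0452,87.9118" fill="none" stroke="#ff00ff"/>
</svg>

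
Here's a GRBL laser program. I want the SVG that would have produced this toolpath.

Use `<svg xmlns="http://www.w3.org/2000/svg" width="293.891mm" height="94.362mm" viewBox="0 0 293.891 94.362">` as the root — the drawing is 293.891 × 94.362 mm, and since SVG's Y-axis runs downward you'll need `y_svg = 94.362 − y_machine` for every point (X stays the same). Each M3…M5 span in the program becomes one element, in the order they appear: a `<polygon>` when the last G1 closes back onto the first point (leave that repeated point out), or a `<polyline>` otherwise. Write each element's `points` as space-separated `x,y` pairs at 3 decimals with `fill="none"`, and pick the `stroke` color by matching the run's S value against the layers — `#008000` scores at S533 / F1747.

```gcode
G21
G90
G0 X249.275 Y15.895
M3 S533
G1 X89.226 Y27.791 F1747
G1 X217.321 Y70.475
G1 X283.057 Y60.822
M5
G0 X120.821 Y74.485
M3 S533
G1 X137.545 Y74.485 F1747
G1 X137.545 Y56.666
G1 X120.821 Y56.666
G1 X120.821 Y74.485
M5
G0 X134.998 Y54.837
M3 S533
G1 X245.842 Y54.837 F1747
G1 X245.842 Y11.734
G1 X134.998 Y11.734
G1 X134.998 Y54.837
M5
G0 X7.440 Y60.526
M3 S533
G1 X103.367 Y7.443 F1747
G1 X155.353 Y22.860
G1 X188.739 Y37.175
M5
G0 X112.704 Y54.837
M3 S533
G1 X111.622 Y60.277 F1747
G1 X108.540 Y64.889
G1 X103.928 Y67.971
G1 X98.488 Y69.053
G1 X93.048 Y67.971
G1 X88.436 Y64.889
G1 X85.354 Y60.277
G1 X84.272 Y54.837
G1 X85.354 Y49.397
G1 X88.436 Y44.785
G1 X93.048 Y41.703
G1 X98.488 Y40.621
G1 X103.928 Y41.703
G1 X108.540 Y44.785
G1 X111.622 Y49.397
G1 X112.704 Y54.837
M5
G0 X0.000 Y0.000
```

Each laser-on run becomes one SVG element. Flip Y back into SVG space with y_svg = 94.362 − y_machine. Every run uses S533, so all elements get stroke `#008000` (score).

Run 1: The run is open, so emit a `<polyline>` with points (Y-flipped): 249.275,78.467 89.226,66.571 217.321,23.887 283.057,33.540.

Run 2: The run returns to its start, so emit a `<polygon>` with points (Y-flipped): 120.821,19.877 137.545,19.877 137.545,37.696 120.821,37.696.

Run 3: The run returns to its start, so emit a `<polygon>` with points (Y-flipped): 134.998,39.525 245.842,39.525 245.842,82.628 134.998,82.628.

Run 4: The run is open, so emit a `<polyline>` with points (Y-flipped): 7.440,33.836 103.367,86.919 155.353,71.502 188.739,57.187.

Run 5: The run returns to its start, so emit a `<polygon>` with points (Y-flipped): 112.704,39.525 111.622,34.085 108.540,29.473 103.928,26.391 98.488,25.309 93.048,26.391 88.436,29.473 85.354,34.085 84.272,39.525 85.354,44.965 88.436,49.577 93.048,52.659 98.488,53.741 103.928,52.659 108.540,49.577 111.622,44.965.

<svg xmlns="http://www.w3.org/2000/svg" width="293.891mm" height="94.362mm" viewBox="0 0 293.891 94.362">
  <polyline points="249.275,78.467 89.226,66.571 217.321,23.887 283.057,33.540" fill="none" stroke="#008000"/>
  <polygon points="120.821,19.877 137.545,19.877 137.545,37.696 120.821,37.696" fill="none" stroke="#008000"/>
  <polygon points="134.998,39.525 245.842,39.525 245.842,82.628 134.998,82.628" fill="none" stroke="#008000"/>
  <polyline points="7.440,33.836 103.367,86.919 155.353,71.502 188.739,57.187" fill="none" stroke="#008000"/>
  <polygon points="112.704,39.525 111.622,34.085 108.540,29.473 103.928,26.391 98.488,25.309 93.048,26.391 88.436,29.473 85.354,34.085 84.272,39.525 85.354,44.965 88.436,49.577 93.048,52.659 98.488,53.741 103.928,52.659 108.540,49.577 111.622,44.965" fill="none" stroke="#008000"/>
</svg>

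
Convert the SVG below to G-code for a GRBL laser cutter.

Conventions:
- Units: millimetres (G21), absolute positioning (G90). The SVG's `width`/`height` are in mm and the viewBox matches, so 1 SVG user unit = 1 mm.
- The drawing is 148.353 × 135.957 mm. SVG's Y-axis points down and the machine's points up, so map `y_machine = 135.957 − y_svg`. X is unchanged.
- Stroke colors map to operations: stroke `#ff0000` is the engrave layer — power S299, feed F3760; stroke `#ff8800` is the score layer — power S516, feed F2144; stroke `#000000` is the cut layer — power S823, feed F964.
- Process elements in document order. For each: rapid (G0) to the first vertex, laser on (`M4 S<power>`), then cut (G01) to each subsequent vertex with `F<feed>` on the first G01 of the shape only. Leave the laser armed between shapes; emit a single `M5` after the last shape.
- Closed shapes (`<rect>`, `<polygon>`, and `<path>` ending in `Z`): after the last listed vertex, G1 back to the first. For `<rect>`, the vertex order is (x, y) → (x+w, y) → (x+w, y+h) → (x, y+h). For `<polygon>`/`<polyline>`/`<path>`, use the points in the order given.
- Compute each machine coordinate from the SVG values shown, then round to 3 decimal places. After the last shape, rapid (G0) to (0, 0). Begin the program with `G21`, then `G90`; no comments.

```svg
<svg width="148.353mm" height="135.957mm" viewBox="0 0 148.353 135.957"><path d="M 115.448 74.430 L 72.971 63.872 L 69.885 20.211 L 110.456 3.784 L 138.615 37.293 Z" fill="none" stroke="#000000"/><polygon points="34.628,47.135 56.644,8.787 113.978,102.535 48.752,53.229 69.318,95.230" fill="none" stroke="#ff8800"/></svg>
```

G21
G90
G0 X115.448 Y61.527
M4 S823
G01 X72.971 Y72.085 F964
G01 X69.885 Y115.746
G01 X110.456 Y132.173
G01 X138.615 Y98.664
G01 X115.448 Y61.527
G0 X34.628 Y88.822
M4 S516
G01 X56.644 Y127.170 F2144
G01 X113.978 Y33.422
G01 X48.752 Y82.728
G01 X69.318 Y40.727
G01 X34.628 Y88.822
M5
G0 X0.000 Y0.000

viewBox `0 0 148.353 135.957` with mm width/height → 1 unit = 1 mm. Flip: y_m = 135.957 − y_svg.

**Shape 1** — `<path>` regular polygon, stroke `#000000` → cut (S823, F964). Machine vertices: (115.448,61.527) → (72.971,72.085) → (69.885,115.746) → (110.456,132.173) → (138.615,98.664) → (115.448,61.527). Closed: final G1 returns to the first vertex.

**Shape 2** — `<polygon>` closed polygon, stroke `#ff8800` → score (S516, F2144). Machine vertices: (34.628,88.822) → (56.644,127.170) → (113.978,33.422) → (48.752,82.728) → (69.318,40.727) → (34.628,88.822). Closed: final G1 returns to the first vertex.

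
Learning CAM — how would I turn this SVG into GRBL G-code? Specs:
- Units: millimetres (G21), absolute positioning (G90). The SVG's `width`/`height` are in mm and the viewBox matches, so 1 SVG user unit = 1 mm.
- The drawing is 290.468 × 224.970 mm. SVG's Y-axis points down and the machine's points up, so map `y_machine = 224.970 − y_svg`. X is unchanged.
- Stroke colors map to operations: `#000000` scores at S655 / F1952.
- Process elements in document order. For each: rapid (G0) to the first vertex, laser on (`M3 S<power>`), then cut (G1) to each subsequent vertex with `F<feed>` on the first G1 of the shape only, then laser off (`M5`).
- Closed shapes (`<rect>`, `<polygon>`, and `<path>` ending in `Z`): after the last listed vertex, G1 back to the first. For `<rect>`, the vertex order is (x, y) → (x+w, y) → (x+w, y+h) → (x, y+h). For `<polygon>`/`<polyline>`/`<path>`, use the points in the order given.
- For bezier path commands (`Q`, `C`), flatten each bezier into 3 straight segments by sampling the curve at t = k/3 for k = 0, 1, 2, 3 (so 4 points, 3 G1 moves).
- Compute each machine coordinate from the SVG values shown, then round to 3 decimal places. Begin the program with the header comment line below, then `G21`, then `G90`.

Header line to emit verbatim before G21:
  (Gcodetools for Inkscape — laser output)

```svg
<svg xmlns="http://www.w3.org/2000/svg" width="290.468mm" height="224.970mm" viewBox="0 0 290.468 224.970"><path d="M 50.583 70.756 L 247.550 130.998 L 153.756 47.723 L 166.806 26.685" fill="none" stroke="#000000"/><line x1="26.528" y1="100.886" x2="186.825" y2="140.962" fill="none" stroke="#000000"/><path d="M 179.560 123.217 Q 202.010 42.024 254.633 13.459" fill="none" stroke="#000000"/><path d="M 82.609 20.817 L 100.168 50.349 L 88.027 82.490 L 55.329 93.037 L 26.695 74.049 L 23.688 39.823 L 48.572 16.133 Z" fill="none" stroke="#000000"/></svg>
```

(Gcodetools for Inkscape — laser output)
G21
G90
G0 X50.583 Y154.214
M3 S655
G1 X247.550 Y93.972 F1952
G1 X153.756 Y177.247
G1 X166.806 Y198.285
M5
G0 X26.528 Y124.084
M3 S655
G1 X186.825 Y84.008 F1952
M5
G0 X179.560 Y101.753
M3 S655
G1 X197.879 Y150.034 F1952
G1 X222.904 Y186.620
G1 X254.633 Y211.511
M5
G0 X82.609 Y204.153
M3 S655
G1 X100.168 Y174.621 F1952
G1 X88.027 Y142.480
G1 X55.329 Y131.933
G1 X26.695 Y150.921
G1 X23.688 Y185.147
G1 X48.572 Y208.837
G1 X82.609 Y204.153
M5

viewBox `0 0 290.468 224.970` with mm width/height → 1 unit = 1 mm. Flip: y_m = 224.970 − y_svg.

**Shape 1** — `<path>` open polyline, stroke `#000000` → score (S655, F1952). Machine vertices: (50.583,154.214) → (247.550,93.972) → (153.756,177.247) → (166.806,198.285). Open path.

**Shape 2** — `<line>` line segment, stroke `#000000` → score (S655, F1952). Machine vertices: (26.528,124.084) → (186.825,84.008). Open path.

**Shape 3** — `<path>` quadratic bezier, stroke `#000000` → score (S655, F1952). Control points (SVG): P0=(179.560,123.217), P1=(202.010,42.024), P2=(254.633,13.459); sampled at t=k/3. Machine vertices: (179.560,101.753) → (197.879,150.034) → (222.904,186.620) → (254.633,211.511). Open path.

**Shape 4** — `<path>` regular polygon, stroke `#000000` → score (S655, F1952). Machine vertices: (82.609,204.153) → (100.168,174.621) → (88.027,142.480) → (55.329,131.933) → (26.695,150.921) → (23.688,185.147) → (48.572,208.837) → (82.609,204.153). Closed: final G1 returns to the first vertex.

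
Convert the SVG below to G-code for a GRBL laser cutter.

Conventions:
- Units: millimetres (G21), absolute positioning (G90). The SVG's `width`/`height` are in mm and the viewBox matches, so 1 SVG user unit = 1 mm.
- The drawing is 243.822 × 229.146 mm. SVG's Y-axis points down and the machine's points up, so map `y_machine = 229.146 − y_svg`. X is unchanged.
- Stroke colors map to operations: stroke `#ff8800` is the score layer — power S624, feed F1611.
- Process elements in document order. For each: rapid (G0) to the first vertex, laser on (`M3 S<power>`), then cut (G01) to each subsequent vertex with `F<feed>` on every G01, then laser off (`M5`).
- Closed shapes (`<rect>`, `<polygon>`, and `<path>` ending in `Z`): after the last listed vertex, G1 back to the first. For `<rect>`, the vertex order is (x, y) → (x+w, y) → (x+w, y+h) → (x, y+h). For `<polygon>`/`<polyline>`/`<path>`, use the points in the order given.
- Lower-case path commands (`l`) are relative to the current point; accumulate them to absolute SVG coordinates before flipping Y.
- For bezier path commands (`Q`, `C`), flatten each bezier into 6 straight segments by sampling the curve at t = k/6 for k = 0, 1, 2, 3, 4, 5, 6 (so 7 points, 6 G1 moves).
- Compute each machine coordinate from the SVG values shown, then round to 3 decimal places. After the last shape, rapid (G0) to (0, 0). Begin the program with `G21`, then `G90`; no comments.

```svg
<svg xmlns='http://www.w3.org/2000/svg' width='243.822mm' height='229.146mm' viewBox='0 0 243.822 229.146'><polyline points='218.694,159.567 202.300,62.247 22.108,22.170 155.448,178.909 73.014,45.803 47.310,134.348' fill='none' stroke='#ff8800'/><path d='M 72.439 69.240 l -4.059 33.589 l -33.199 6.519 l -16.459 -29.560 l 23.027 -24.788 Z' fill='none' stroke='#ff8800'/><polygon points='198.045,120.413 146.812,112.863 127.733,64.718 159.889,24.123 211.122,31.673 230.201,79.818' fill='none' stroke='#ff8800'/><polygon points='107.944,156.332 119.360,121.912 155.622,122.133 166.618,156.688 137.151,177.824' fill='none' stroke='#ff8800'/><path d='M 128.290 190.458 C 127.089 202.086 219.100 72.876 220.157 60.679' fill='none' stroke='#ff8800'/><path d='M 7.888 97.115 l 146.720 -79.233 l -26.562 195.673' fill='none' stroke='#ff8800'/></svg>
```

G21
G90
G0 X218.694 Y69.579
M3 S624
G01 X202.300 Y166.899 F1611
G01 X22.108 Y206.976 F1611
G01 X155.448 Y50.237 F1611
G01 X73.014 Y183.343 F1611
G01 X47.310 Y94.798 F1611
M5
G0 X72.439 Y159.906
M3 S624
G01 X68.380 Y126.317 F1611
G01 X35.181 Y119.798 F1611
G01 X18.722 Y149.358 F1611
G01 X41.749 Y174.146 F1611
G01 X72.439 Y159.906 F1611
M5
G0 X198.045 Y108.733
M3 S624
G01 X146.812 Y116.283 F1611
G01 X127.733 Y164.428 F1611
G01 X159.889 Y205.023 F1611
G01 X211.122 Y197.473 F1611
G01 X230.201 Y149.328 F1611
G01 X198.045 Y108.733 F1611
M5
G0 X107.944 Y72.814
M3 S624
G01 X119.360 Y107.234 F1611
G01 X155.622 Y107.013 F1611
G01 X166.618 Y72.458 F1611
G01 X137.151 Y51.322 F1611
G01 X107.944 Y72.814 F1611
M5
G0 X128.290 Y38.688
M3 S624
G01 X134.605 Y43.417 F1611
G01 X151.339 Y64.456 F1611
G01 X173.377 Y94.643 F1611
G01 X195.603 Y126.816 F1611
G01 X212.902 Y153.811 F1611
G01 X220.157 Y168.467 F1611
M5
G0 X7.888 Y132.031
M3 S624
G01 X154.608 Y211.264 F1611
G01 X128.046 Y15.591 F1611
M5
G0 X0.000 Y0.000

viewBox `0 0 243.822 229.146` with mm width/height → 1 unit = 1 mm. Flip: y_m = 229.146 − y_svg.

**Shape 1** — `<polyline>` open polyline, stroke `#ff8800` → score (S624, F1611). Machine vertices: (218.694,69.579) → (202.300,166.899) → (22.108,206.976) → (155.448,50.237) → (73.014,183.343) → (47.310,94.798). Open path.

**Shape 2** — `<path>` regular polygon, stroke `#ff8800` → score (S624, F1611). Machine vertices: (72.439,159.906) → (68.380,126.317) → (35.181,119.798) → (18.722,149.358) → (41.749,174.146) → (72.439,159.906). Closed: final G1 returns to the first vertex.

**Shape 3** — `<polygon>` regular polygon, stroke `#ff8800` → score (S624, F1611). Machine vertices: (198.045,108.733) → (146.812,116.283) → (127.733,164.428) → (159.889,205.023) → (211.122,197.473) → (230.201,149.328) → (198.045,108.733). Closed: final G1 returns to the first vertex.

**Shape 4** — `<polygon>` regular polygon, stroke `#ff8800` → score (S624, F1611). Machine vertices: (107.944,72.814) → (119.360,107.234) → (155.622,107.013) → (166.618,72.458) → (137.151,51.322) → (107.944,72.814). Closed: final G1 returns to the first vertex.

**Shape 5** — `<path>` cubic bezier, stroke `#ff8800` → score (S624, F1611). Control points (SVG): P0=(128.290,190.458), P1=(127.089,202.086), P2=(219.100,72.876), P3=(220.157,60.679); sampled at t=k/6. Machine vertices: (128.290,38.688) → (134.605,43.417) → (151.339,64.456) → (173.377,94.643) → (195.603,126.816) → (212.902,153.811) → (220.157,168.467). Open path.

**Shape 6** — `<path>` open polyline, stroke `#ff8800` → score (S624, F1611). Machine vertices: (7.888,132.031) → (154.608,211.264) → (128.046,15.591). Open path.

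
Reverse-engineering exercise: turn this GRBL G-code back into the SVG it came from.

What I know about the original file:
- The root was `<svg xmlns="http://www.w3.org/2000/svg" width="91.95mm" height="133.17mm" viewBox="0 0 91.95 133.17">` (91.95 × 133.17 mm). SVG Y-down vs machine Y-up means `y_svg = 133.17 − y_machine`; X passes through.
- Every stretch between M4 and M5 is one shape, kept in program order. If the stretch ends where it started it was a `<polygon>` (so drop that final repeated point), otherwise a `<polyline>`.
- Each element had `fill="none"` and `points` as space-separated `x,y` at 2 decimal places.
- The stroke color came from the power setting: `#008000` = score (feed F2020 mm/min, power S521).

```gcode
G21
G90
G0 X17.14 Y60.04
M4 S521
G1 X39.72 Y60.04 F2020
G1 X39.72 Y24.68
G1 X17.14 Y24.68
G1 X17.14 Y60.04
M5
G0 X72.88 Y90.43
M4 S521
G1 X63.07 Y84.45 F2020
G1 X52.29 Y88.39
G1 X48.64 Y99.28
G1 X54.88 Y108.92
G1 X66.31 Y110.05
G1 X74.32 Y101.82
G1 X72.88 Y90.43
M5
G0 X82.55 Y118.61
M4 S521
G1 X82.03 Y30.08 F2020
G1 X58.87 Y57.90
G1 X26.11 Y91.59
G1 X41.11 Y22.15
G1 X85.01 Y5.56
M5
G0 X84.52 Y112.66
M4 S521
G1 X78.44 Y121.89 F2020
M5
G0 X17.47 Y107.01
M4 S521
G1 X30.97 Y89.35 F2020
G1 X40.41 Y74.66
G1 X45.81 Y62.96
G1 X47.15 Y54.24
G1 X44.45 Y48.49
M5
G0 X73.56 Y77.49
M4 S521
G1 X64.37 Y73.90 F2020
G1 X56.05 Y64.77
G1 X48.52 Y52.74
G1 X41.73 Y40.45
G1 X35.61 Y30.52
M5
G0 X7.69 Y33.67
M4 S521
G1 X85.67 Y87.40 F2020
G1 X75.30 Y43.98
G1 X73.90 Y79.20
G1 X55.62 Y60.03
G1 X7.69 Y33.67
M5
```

<svg xmlns="http://www.w3.org/2000/svg" width="91.95mm" height="133.17mm" viewBox="0 0 91.95 133.17">
  <polygon points="17.14,73.13 39.72,73.13 39.72,108.49 17.14,108.49" fill="none" stroke="#008000"/>
  <polygon points="72.88,42.74 63.07,48.72 52.29,44.78 48.64,33.89 54.88,24.25 66.31,23.12 74.32,31.35" fill="none" stroke="#008000"/>
  <polyline points="82.55,14.56 82.03,103.09 58.87,75.27 26.11,41.58 41.11,111.02 85.01,127.61" fill="none" stroke="#008000"/>
  <polyline points="84.52,20.51 78.44,11.28" fill="none" stroke="#008000"/>
  <polyline points="17.47,26.16 30.97,43.82 40.41,58.51 45.81,70.21 47.15,78.93 44.45,84.68" fill="none" stroke="#008000"/>
  <polyline points="73.56,55.68 64.37,59.27 56.05,68.40 48.52,80.43 41.73,92.72 35.61,102.65" fill="none" stroke="#008000"/>
  <polygon points="7.69,99.50 85.67,45.77 75.30,89.19 73.90,53.97 55.62,73.14" fill="none" stroke="#008000"/>
</svg>

Machine Y-up, SVG Y-down with viewBox height 133.17, so y_svg = 133.17 − y_machine; X carries over. Every run uses S521, so all elements get stroke `#008000` (score).

Run 1: The run returns to its start, so emit a `<polygon>` with points (Y-flipped): 17.14,73.13 39.72,73.13 39.72,108.49 17.14,108.49.

Run 2: The run returns to its start, so emit a `<polygon>` with points (Y-flipped): 72.88,42.74 63.07,48.72 52.29,44.78 48.64,33.89 54.88,24.25 66.31,23.12 74.32,31.35.

Run 3: The run is open, so emit a `<polyline>` with points (Y-flipped): 82.55,14.56 82.03,103.09 58.87,75.27 26.11,41.58 41.11,111.02 85.01,127.61.

Run 4: The run is open, so emit a `<polyline>` with points (Y-flipped): 84.52,20.51 78.44,11.28.

Run 5: The run is open, so emit a `<polyline>` with points (Y-flipped): 17.47,26.16 30.97,43.82 40.41,58.51 45.81,70.21 47.15,78.93 44.45,84.68.

Run 6: The run is open, so emit a `<polyline>` with points (Y-flipped): 73.56,55.68 64.37,59.27 56.05,68.40 48.52,80.43 41.73,92.72 35.61,102.65.

Run 7: The run returns to its start, so emit a `<polygon>` with points (Y-flipped): 7.69,99.50 85.67,45.77 75.30,89.19 73.90,53.97 55.62,73.14.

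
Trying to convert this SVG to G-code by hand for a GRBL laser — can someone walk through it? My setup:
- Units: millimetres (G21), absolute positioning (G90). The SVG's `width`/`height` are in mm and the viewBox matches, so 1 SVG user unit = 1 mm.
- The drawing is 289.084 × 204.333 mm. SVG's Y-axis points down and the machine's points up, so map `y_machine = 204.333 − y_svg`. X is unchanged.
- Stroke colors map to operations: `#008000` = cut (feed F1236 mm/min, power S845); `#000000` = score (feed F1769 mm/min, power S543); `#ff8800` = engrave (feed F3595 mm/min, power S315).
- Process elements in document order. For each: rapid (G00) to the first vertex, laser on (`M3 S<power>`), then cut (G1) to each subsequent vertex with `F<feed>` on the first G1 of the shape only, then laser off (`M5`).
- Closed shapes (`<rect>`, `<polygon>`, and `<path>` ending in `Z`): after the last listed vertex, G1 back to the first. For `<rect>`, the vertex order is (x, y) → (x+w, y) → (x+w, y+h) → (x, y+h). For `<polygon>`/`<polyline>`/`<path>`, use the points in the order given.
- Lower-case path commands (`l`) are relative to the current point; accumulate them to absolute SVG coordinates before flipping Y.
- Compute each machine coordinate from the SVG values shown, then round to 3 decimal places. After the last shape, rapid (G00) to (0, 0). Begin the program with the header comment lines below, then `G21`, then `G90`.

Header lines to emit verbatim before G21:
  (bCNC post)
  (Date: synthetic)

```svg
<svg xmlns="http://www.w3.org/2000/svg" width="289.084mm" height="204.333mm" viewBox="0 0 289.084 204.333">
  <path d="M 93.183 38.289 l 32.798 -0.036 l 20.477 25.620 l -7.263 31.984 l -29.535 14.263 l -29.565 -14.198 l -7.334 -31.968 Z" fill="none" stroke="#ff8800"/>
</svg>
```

Since the viewBox matches the mm dimensions, user units are millimetres directly. The only transform is the Y-flip y_m = 204.333 − y_svg.

Shape 1 is a regular polygon drawn with `<path>`. Its stroke #ff8800 means engrave at S315, F3595. After flipping Y the toolpath is (93.183,166.044) → (125.981,166.080) → (146.458,140.460) → (139.195,108.476) → (109.660,94.213) → (80.095,108.411) → (72.761,140.379) → (93.183,166.044), returning to the start.

(bCNC post)
(Date: synthetic)
G21
G90
G00 X93.183 Y166.044
M3 S315
G1 X125.981 Y166.080 F3595
G1 X146.458 Y140.460
G1 X139.195 Y108.476
G1 X109.660 Y94.213
G1 X80.095 Y108.411
G1 X72.761 Y140.379
G1 X93.183 Y166.044
M5
G00 X0.000 Y0.000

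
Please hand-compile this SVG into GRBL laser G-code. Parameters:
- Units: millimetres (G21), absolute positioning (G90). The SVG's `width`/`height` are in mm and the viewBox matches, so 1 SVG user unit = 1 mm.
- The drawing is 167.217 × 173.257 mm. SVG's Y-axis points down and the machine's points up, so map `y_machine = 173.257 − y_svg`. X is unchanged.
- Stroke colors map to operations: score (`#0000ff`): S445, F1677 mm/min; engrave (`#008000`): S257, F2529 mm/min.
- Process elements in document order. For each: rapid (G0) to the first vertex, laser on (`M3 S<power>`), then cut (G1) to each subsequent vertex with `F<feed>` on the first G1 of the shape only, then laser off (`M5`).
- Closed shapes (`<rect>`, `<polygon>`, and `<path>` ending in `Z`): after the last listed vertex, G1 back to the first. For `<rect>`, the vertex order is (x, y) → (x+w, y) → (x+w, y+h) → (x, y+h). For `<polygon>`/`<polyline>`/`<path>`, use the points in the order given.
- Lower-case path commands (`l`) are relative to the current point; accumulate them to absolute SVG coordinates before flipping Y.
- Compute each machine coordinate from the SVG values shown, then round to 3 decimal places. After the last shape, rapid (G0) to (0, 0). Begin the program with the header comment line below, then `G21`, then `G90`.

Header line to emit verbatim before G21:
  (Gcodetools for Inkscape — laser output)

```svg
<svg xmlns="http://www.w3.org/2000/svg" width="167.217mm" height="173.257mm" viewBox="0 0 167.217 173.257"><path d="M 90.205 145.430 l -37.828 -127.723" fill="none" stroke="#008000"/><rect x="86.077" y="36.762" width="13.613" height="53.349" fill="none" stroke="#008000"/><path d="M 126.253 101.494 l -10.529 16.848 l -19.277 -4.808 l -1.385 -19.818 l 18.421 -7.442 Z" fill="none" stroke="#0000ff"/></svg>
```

(Gcodetools for Inkscape — laser output)
G21
G90
G0 X90.205 Y27.827
M3 S257
G1 X52.377 Y155.550 F2529
M5
G0 X86.077 Y136.495
M3 S257
G1 X99.690 Y136.495 F2529
G1 X99.690 Y83.146
G1 X86.077 Y83.146
G1 X86.077 Y136.495
M5
G0 X126.253 Y71.763
M3 S445
G1 X115.724 Y54.915 F1677
G1 X96.447 Y59.723
G1 X95.062 Y79.541
G1 X113.483 Y86.983
G1 X126.253 Y71.763
M5
G0 X0.000 Y0.000

viewBox `0 0 167.217 173.257` with mm width/height → 1 unit = 1 mm. Flip: y_m = 173.257 − y_svg.

**Shape 1** — `<path>` line segment, stroke `#008000` → engrave (S257, F2529). Machine vertices: (90.205,27.827) → (52.377,155.550). Open path.

**Shape 2** — `<rect>` rectangle, stroke `#008000` → engrave (S257, F2529). Machine vertices: (86.077,136.495) → (99.690,136.495) → (99.690,83.146) → (86.077,83.146) → (86.077,136.495). Closed: final G1 returns to the first vertex.

**Shape 3** — `<path>` regular polygon, stroke `#0000ff` → score (S445, F1677). Machine vertices: (126.253,71.763) → (115.724,54.915) → (96.447,59.723) → (95.062,79.541) → (113.483,86.983) → (126.253,71.763). Closed: final G1 returns to the first vertex.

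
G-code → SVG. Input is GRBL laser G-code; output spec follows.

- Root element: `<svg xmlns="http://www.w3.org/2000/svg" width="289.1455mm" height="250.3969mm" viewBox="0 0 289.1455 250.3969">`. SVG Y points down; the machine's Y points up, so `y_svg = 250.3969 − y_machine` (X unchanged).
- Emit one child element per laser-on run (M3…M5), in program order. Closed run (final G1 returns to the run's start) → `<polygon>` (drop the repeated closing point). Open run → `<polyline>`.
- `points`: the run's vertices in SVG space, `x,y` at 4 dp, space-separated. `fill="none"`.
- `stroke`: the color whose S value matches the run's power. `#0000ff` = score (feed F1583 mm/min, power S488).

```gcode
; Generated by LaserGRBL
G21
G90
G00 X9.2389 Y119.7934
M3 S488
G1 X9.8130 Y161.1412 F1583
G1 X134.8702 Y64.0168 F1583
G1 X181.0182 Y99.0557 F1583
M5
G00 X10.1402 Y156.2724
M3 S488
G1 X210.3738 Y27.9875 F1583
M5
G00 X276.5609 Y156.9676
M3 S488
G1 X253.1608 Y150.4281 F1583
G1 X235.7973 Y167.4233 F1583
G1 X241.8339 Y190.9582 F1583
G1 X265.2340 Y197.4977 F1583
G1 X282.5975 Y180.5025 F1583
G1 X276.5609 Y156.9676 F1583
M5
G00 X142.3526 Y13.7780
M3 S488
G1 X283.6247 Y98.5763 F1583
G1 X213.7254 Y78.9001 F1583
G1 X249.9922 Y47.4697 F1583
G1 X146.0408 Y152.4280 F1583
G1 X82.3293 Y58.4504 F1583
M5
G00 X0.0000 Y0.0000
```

<svg xmlns="http://www.w3.org/2000/svg" width="289.1455mm" height="250.3969mm" viewBox="0 0 289.1455 250.3969">
  <polyline points="9.2389,130.6035 9.8130,89.2557 134.8702,186.3801 181.0182,151.3412" fill="none" stroke="#0000ff"/>
  <polyline points="10.1402,94.1245 210.3738,222.4094" fill="none" stroke="#0000ff"/>
  <polygon points="276.5609,93.4293 253.1608,99.9688 235.7973,82.9736 241.8339,59.4387 265.2340,52.8992 282.5975,69.8944" fill="none" stroke="#0000ff"/>
  <polyline points="142.3526,236.6189 283.6247,151.8206 213.7254,171.4968 249.9922,202.9272 146.0408,97.9689 82.3293,191.9465" fill="none" stroke="#0000ff"/>
</svg>

Each laser-on run becomes one SVG element. Flip Y back into SVG space with y_svg = 250.3969 − y_machine. Every run uses S488, so all elements get stroke `#0000ff` (score).

Run 1: The run is open, so emit a `<polyline>` with points (Y-flipped): 9.2389,130.6035 9.8130,89.2557 134.8702,186.3801 181.0182,151.3412.

Run 2: The run is open, so emit a `<polyline>` with points (Y-flipped): 10.1402,94.1245 210.3738,222.4094.

Run 3: The run returns to its start, so emit a `<polygon>` with points (Y-flipped): 276.5609,93.4293 253.1608,99.9688 235.7973,82.9736 241.8339,59.4387 265.2340,52.8992 282.5975,69.8944.

Run 4: The run is open, so emit a `<polyline>` with points (Y-flipped): 142.3526,236.6189 283.6247,151.8206 213.7254,171.4968 249.9922,202.9272 146.0408,97.9689 82.3293,191.9465.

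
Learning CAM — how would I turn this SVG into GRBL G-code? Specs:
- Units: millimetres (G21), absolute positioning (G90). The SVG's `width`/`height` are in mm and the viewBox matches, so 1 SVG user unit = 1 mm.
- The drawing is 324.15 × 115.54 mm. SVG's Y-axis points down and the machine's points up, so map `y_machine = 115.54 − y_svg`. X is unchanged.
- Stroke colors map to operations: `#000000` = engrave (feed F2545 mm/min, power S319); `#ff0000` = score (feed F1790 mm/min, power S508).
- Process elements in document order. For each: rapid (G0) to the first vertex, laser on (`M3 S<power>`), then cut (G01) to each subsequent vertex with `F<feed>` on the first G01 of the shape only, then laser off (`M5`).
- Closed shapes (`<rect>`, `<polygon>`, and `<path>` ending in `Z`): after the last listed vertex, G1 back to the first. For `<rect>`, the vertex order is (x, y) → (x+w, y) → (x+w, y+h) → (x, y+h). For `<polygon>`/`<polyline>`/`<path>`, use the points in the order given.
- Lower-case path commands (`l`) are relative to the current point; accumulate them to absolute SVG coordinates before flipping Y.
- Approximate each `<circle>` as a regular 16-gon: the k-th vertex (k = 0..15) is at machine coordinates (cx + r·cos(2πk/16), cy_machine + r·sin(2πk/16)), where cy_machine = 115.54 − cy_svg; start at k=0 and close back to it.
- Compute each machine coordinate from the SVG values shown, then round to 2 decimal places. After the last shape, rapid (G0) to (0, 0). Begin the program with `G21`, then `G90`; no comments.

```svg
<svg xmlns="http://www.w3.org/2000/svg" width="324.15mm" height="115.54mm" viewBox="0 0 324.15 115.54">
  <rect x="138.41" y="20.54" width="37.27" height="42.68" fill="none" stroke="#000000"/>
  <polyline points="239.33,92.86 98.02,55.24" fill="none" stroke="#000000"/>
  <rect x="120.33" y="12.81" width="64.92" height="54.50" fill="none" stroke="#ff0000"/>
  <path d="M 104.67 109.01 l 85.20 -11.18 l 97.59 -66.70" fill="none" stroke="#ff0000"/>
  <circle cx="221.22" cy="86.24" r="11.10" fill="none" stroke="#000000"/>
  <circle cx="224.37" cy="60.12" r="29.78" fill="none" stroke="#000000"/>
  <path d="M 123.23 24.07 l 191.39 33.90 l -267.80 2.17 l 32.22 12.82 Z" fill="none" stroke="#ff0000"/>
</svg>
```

G21
G90
G0 X138.41 Y95.00
M3 S319
G01 X175.68 Y95.00 F2545
G01 X175.68 Y52.32
G01 X138.41 Y52.32
G01 X138.41 Y95.00
M5
G0 X239.33 Y22.68
M3 S319
G01 X98.02 Y60.30 F2545
M5
G0 X120.33 Y102.73
M3 S508
G01 X185.25 Y102.73 F1790
G01 X185.25 Y48.23
G01 X120.33 Y48.23
G01 X120.33 Y102.73
M5
G0 X104.67 Y6.53
M3 S508
G01 X189.87 Y17.71 F1790
G01 X287.46 Y84.41
M5
G0 X232.32 Y29.30
M3 S319
G01 X231.48 Y33.55 F2545
G01 X229.07 Y37.15
G01 X225.47 Y39.56
G01 X221.22 Y40.40
G01 X216.97 Y39.56
G01 X213.37 Y37.15
G01 X210.96 Y33.55
G01 X210.12 Y29.30
G01 X210.96 Y25.05
G01 X213.37 Y21.45
G01 X216.97 Y19.04
G01 X221.22 Y18.20
G01 X225.47 Y19.04
G01 X229.07 Y21.45
G01 X231.48 Y25.05
G01 X232.32 Y29.30
M5
G0 X254.15 Y55.42
M3 S319
G01 X251.88 Y66.82 F2545
G01 X245.43 Y76.48
G01 X235.77 Y82.93
G01 X224.37 Y85.20
G01 X212.97 Y82.93
G01 X203.31 Y76.48
G01 X196.86 Y66.82
G01 X194.59 Y55.42
G01 X196.86 Y44.02
G01 X203.31 Y34.36
G01 X212.97 Y27.91
G01 X224.37 Y25.64
G01 X235.77 Y27.91
G01 X245.43 Y34.36
G01 X251.88 Y44.02
G01 X254.15 Y55.42
M5
G0 X123.23 Y91.47
M3 S508
G01 X314.62 Y57.57 F1790
G01 X46.82 Y55.40
G01 X79.04 Y42.58
G01 X123.23 Y91.47
M5
G0 X0.00 Y0.00

1 u = 1 mm; y_m = 115.54 − y.

[1] `<rect>` rectangle, #000000→engrave S319 F2545: (138.41,95.00) → (175.68,95.00) → (175.68,52.32) → (138.41,52.32) → (138.41,95.00) (closed)

[2] `<polyline>` line segment, #000000→engrave S319 F2545: (239.33,22.68) → (98.02,60.30)

[3] `<rect>` rectangle, #ff0000→score S508 F1790: (120.33,102.73) → (185.25,102.73) → (185.25,48.23) → (120.33,48.23) → (120.33,102.73) (closed)

[4] `<path>` open polyline, #ff0000→score S508 F1790: (104.67,6.53) → (189.87,17.71) → (287.46,84.41)

[5] `<circle>` circle, #000000→engrave S319 F2545: (232.32,29.30) → (231.48,33.55) → (229.07,37.15) → (225.47,39.56) → (221.22,40.40) → (216.97,39.56) → (213.37,37.15) → (210.96,33.55) → (210.12,29.30) → (210.96,25.05) → (213.37,21.45) → (216.97,19.04) → (221.22,18.20) → (225.47,19.04) → (229.07,21.45) → (231.48,25.05) → (232.32,29.30) (closed)

[6] `<circle>` circle, #000000→engrave S319 F2545: (254.15,55.42) → (251.88,66.82) → (245.43,76.48) → (235.77,82.93) → (224.37,85.20) → (212.97,82.93) → (203.31,76.48) → (196.86,66.82) → (194.59,55.42) → (196.86,44.02) → (203.31,34.36) → (212.97,27.91) → (224.37,25.64) → (235.77,27.91) → (245.43,34.36) → (251.88,44.02) → (254.15,55.42) (closed)

[7] `<path>` closed polygon, #ff0000→score S508 F1790: (123.23,91.47) → (314.62,57.57) → (46.82,55.40) → (79.04,42.58) → (123.23,91.47) (closed)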